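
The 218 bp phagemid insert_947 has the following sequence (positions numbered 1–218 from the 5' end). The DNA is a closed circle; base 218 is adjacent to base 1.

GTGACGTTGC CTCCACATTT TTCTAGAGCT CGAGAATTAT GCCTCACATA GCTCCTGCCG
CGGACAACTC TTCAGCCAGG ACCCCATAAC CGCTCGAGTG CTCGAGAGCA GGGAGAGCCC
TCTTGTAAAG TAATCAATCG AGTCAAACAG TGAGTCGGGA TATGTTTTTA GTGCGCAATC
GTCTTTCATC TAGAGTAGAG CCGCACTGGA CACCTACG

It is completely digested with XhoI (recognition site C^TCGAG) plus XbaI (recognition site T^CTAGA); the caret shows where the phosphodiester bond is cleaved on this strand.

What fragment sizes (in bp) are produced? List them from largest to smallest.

88, 64, 51, 8, 7 bp

XhoI sites (CTCGAG) start at positions 29, 93, 101.
XhoI cuts after the first base of each site, so after positions 29, 93, 101.
XbaI sites (TCTAGA) start at positions 22, 189.
XbaI cuts after the first base of each site, so after positions 22, 189.
Combined cut positions: 22, 29, 93, 101, 189.
Circular molecule, 5 cuts → 5 fragments:
  23–29 → 7 bp
  30–93 → 64 bp
  94–101 → 8 bp
  102–189 → 88 bp
  190–218 then 1–22 → 29 + 22 = 51 bp
Sorted largest to smallest: 88, 64, 51, 8, 7 bp.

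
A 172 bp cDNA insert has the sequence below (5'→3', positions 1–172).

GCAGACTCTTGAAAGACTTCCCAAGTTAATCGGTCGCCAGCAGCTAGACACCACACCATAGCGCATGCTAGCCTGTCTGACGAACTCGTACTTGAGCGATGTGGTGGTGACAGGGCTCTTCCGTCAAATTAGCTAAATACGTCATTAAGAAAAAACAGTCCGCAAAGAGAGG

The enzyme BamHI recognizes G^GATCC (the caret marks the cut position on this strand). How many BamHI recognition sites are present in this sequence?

0

No occurrence of GGATCC is present in the sequence.
BamHI does not cut: 0 sites.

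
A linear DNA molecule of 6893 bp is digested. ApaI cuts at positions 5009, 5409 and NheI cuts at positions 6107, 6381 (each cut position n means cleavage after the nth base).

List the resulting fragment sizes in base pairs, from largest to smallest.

Combined cut positions (sorted): 5009, 5409, 6107, 6381.
Linear molecule, 4 cuts → 5 fragments:
  5009 − 0 = 5009 bp
  5409 − 5009 = 400 bp
  6107 − 5409 = 698 bp
  6381 − 6107 = 274 bp
  6893 − 6381 = 512 bp
Sorted largest to smallest: 5009, 698, 512, 400, 274 bp.

5009, 698, 512, 400, 274 bp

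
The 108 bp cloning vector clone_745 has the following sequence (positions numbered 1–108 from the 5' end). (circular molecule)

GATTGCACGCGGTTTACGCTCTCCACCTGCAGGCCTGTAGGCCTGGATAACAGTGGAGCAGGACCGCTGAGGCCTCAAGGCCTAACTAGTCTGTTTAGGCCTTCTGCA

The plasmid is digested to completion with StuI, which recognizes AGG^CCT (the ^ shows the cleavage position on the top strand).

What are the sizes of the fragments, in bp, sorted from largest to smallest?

StuI sites (AGGCCT) start at positions 31, 39, 70, 78, 97.
StuI cuts after base 3 of each site, so after positions 33, 41, 72, 80, 99.
Circular molecule, 5 cuts → 5 fragments:
  34–41 → 8 bp
  42–72 → 31 bp
  73–80 → 8 bp
  81–99 → 19 bp
  100–108 then 1–33 → 9 + 33 = 42 bp
Sorted largest to smallest: 42, 31, 19, 8, 8 bp.

42, 31, 19, 8, 8 bp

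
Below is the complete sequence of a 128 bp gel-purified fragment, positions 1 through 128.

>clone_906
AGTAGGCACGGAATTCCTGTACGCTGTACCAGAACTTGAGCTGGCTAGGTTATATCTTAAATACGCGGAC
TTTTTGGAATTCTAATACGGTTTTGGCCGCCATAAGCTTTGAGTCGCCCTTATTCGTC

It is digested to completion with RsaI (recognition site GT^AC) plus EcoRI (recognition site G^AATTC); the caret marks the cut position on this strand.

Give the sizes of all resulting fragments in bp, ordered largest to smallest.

RsaI sites (GTAC) start at positions 19, 26.
RsaI cuts after base 2 of each site, so after positions 20, 27.
EcoRI sites (GAATTC) start at positions 11, 77.
EcoRI cuts after the first base of each site, so after positions 11, 77.
Combined cut positions: 11, 20, 27, 77.
Linear molecule, 4 cuts → 5 fragments:
  1–11 → 11 bp
  12–20 → 9 bp
  21–27 → 7 bp
  28–77 → 50 bp
  78–128 → 51 bp
Sorted largest to smallest: 51, 50, 11, 9, 7 bp.

51, 50, 11, 9, 7 bp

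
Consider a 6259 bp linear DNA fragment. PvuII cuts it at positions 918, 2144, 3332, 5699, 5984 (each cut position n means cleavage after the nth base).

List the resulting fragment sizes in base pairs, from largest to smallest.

2367, 1226, 1188, 918, 285, 275 bp

Linear molecule, 5 cuts → 6 fragments:
  918 − 0 = 918 bp
  2144 − 918 = 1226 bp
  3332 − 2144 = 1188 bp
  5699 − 3332 = 2367 bp
  5984 − 5699 = 285 bp
  6259 − 5984 = 275 bp
Sorted largest to smallest: 2367, 1226, 1188, 918, 285, 275 bp.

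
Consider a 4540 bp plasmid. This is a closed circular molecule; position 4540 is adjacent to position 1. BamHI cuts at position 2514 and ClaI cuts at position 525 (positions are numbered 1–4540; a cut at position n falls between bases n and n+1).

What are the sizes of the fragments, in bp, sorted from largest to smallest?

2551, 1989 bp

Combined cut positions (sorted): 525, 2514.
Circular molecule, 2 cuts → 2 fragments:
  2514 − 525 = 1989 bp
  wrap: 4540 − 2514 + 525 = 2551 bp
Sorted largest to smallest: 2551, 1989 bp.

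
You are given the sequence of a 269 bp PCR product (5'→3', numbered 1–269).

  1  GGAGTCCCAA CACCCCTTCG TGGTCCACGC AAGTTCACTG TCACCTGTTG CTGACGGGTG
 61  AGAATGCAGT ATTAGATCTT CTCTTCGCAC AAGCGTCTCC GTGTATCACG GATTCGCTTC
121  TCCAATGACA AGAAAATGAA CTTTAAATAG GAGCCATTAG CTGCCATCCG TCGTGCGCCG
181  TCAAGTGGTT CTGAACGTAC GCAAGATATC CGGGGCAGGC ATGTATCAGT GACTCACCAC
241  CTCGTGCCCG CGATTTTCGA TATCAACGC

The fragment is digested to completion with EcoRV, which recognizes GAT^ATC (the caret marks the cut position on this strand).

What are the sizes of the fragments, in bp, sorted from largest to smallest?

207, 54, 8 bp

EcoRV sites (GATATC) start at positions 205, 259.
EcoRV cuts after base 3 of each site, so after positions 207, 261.
Linear molecule, 2 cuts → 3 fragments:
  1–207 → 207 bp
  208–261 → 54 bp
  262–269 → 8 bp
Sorted largest to smallest: 207, 54, 8 bp.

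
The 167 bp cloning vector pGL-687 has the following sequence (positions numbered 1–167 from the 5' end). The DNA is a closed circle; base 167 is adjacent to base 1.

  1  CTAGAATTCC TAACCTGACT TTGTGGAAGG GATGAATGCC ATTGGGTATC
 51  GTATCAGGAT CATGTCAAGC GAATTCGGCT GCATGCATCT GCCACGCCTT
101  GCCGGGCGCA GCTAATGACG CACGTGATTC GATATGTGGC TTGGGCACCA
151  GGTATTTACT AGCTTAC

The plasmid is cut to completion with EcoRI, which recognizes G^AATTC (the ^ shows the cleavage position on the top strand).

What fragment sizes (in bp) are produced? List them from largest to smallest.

100, 67 bp

EcoRI sites (GAATTC) start at positions 4, 71.
EcoRI cuts after the first base of each site, so after positions 4, 71.
Circular molecule, 2 cuts → 2 fragments:
  5–71 → 67 bp
  72–167 then 1–4 → 96 + 4 = 100 bp
Sorted largest to smallest: 100, 67 bp.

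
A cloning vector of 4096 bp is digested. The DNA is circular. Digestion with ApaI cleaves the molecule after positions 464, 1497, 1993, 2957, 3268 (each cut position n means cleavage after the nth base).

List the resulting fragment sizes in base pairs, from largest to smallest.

Circular molecule, 5 cuts → 5 fragments:
  1497 − 464 = 1033 bp
  1993 − 1497 = 496 bp
  2957 − 1993 = 964 bp
  3268 − 2957 = 311 bp
  wrap: 4096 − 3268 + 464 = 1292 bp
Sorted largest to smallest: 1292, 1033, 964, 496, 311 bp.

1292, 1033, 964, 496, 311 bp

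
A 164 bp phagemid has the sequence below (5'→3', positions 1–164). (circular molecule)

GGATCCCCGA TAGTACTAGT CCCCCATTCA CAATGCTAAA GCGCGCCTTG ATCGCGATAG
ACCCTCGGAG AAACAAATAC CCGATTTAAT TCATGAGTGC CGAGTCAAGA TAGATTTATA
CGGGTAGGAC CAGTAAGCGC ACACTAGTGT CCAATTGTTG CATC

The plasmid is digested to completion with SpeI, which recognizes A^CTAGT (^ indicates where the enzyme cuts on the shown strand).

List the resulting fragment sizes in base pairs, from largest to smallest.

SpeI sites (ACTAGT) start at positions 15, 143.
SpeI cuts after the first base of each site, so after positions 15, 143.
Circular molecule, 2 cuts → 2 fragments:
  16–143 → 128 bp
  144–164 then 1–15 → 21 + 15 = 36 bp
Sorted largest to smallest: 128, 36 bp.

128, 36 bp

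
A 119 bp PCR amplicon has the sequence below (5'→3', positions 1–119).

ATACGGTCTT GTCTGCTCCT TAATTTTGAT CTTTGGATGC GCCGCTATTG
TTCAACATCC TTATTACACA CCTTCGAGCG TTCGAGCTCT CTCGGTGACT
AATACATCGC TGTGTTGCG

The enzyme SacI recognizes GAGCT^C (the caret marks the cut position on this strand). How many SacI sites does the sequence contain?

GAGCTC occurs starting at position 84.
SacI cuts at 1 site.

1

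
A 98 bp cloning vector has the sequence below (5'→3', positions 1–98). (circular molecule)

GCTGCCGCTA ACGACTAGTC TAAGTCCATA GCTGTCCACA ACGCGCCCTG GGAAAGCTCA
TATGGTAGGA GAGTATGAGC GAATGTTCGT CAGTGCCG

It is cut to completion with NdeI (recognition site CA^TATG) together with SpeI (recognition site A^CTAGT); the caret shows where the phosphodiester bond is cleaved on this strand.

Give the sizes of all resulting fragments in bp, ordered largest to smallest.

The NdeI site (CATATG) starts at position 59.
NdeI cuts after base 2 of each site, so after position 60.
The SpeI site (ACTAGT) starts at position 14.
SpeI cuts after the first base of each site, so after position 14.
Combined cut positions: 14, 60.
Circular molecule, 2 cuts → 2 fragments:
  15–60 → 46 bp
  61–98 then 1–14 → 38 + 14 = 52 bp
Sorted largest to smallest: 52, 46 bp.

52, 46 bp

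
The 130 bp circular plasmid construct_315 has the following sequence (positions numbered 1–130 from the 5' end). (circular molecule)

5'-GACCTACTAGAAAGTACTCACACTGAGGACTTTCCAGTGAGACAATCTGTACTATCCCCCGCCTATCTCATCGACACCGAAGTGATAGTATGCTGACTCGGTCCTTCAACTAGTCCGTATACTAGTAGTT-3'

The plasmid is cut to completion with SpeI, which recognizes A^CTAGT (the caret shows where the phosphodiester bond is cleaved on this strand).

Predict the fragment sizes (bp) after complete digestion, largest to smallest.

SpeI sites (ACTAGT) start at positions 109, 121.
SpeI cuts after the first base of each site, so after positions 109, 121.
Circular molecule, 2 cuts → 2 fragments:
  110–121 → 12 bp
  122–130 then 1–109 → 9 + 109 = 118 bp
Sorted largest to smallest: 118, 12 bp.

118, 12 bp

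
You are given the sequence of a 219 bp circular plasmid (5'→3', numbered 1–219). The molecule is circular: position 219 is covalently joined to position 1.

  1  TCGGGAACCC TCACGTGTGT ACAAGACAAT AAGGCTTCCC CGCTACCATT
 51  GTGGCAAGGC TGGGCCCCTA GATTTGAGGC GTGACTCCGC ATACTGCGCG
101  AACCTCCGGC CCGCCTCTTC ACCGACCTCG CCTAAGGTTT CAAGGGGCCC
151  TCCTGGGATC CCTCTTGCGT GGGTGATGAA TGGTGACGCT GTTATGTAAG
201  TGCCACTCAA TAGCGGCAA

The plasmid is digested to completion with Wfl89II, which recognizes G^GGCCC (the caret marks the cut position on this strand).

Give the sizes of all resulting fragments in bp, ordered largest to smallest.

Wfl89II sites (GGGCCC) start at positions 62, 145.
Wfl89II cuts after the first base of each site, so after positions 62, 145.
Circular molecule, 2 cuts → 2 fragments:
  63–145 → 83 bp
  146–219 then 1–62 → 74 + 62 = 136 bp
Sorted largest to smallest: 136, 83 bp.

136, 83 bp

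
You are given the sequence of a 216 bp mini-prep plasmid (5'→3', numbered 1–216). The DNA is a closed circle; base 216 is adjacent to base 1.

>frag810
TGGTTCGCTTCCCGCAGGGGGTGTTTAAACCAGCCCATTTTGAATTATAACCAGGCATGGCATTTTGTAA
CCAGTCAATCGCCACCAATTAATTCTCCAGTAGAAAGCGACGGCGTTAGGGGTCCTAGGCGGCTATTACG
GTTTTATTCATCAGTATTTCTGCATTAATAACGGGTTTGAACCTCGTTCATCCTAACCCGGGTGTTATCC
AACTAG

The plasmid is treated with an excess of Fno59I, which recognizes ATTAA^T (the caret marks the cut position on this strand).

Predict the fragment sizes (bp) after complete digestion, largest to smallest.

Fno59I sites (ATTAAT) start at positions 88, 164.
Fno59I cuts after base 5 of each site (before the last base), so after positions 92, 168.
Circular molecule, 2 cuts → 2 fragments:
  93–168 → 76 bp
  169–216 then 1–92 → 48 + 92 = 140 bp
Sorted largest to smallest: 140, 76 bp.

140, 76 bp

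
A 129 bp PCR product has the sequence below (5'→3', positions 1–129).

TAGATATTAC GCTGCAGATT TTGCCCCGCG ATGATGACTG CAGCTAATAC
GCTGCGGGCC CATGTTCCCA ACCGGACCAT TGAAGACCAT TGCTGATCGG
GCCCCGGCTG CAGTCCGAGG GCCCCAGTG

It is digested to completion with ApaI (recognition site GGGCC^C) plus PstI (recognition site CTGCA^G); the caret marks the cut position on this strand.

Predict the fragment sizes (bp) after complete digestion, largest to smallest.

43, 26, 18, 16, 11, 9, 6 bp

ApaI sites (GGGCCC) start at positions 56, 99, 119.
ApaI cuts after base 5 of each site (before the last base), so after positions 60, 103, 123.
PstI sites (CTGCAG) start at positions 12, 38, 108.
PstI cuts after base 5 of each site (before the last base), so after positions 16, 42, 112.
Combined cut positions: 16, 42, 60, 103, 112, 123.
Linear molecule, 6 cuts → 7 fragments:
  1–16 → 16 bp
  17–42 → 26 bp
  43–60 → 18 bp
  61–103 → 43 bp
  104–112 → 9 bp
  113–123 → 11 bp
  124–129 → 6 bp
Sorted largest to smallest: 43, 26, 18, 16, 11, 9, 6 bp.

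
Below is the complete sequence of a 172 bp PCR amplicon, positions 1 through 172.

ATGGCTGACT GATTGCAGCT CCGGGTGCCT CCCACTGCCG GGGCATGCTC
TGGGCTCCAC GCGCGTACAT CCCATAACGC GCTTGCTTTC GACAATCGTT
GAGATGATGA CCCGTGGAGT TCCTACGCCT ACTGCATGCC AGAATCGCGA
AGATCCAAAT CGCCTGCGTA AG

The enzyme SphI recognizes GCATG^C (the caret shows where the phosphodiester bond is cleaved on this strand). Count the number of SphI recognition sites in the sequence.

2

GCATGC occurs starting at positions 43, 134.
SphI cuts at 2 sites.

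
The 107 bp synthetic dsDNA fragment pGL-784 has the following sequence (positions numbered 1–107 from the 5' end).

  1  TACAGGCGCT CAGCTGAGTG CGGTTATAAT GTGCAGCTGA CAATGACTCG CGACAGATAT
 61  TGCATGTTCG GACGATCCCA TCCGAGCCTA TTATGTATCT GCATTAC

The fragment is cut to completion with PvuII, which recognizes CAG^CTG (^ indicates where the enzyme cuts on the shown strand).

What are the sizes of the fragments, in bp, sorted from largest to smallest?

71, 23, 13 bp

PvuII sites (CAGCTG) start at positions 11, 34.
PvuII cuts after base 3 of each site, so after positions 13, 36.
Linear molecule, 2 cuts → 3 fragments:
  1–13 → 13 bp
  14–36 → 23 bp
  37–107 → 71 bp
Sorted largest to smallest: 71, 23, 13 bp.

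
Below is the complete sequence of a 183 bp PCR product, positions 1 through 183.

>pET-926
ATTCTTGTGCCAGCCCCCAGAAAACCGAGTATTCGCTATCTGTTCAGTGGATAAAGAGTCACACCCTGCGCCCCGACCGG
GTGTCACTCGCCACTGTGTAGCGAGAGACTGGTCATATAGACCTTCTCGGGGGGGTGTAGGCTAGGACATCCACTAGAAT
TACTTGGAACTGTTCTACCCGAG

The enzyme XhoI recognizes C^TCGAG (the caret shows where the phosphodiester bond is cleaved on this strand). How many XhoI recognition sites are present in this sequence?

No occurrence of CTCGAG is present in the sequence.
XhoI does not cut: 0 sites.

0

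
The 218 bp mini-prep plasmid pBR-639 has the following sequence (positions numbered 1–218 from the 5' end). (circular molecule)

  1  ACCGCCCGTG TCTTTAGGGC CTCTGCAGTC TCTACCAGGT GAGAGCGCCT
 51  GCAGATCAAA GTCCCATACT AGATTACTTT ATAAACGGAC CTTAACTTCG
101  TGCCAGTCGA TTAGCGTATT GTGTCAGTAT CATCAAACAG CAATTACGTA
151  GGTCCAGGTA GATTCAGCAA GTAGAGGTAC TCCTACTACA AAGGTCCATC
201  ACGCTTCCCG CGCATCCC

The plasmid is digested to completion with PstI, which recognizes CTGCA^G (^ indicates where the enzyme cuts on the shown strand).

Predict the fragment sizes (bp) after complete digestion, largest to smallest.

PstI sites (CTGCAG) start at positions 23, 49.
PstI cuts after base 5 of each site (before the last base), so after positions 27, 53.
Circular molecule, 2 cuts → 2 fragments:
  28–53 → 26 bp
  54–218 then 1–27 → 165 + 27 = 192 bp
Sorted largest to smallest: 192, 26 bp.

192, 26 bp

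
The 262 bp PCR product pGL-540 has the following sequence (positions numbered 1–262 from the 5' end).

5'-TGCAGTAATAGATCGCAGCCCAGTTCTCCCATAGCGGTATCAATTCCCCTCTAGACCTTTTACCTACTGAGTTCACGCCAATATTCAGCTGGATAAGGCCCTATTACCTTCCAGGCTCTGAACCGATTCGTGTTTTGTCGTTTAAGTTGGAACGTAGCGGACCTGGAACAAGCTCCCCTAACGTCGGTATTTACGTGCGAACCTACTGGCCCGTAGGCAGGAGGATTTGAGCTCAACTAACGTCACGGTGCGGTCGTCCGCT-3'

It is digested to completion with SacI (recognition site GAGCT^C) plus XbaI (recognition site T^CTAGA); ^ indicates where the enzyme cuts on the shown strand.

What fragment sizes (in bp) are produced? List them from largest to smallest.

The SacI site (GAGCTC) starts at position 229.
SacI cuts after base 5 of each site (before the last base), so after position 233.
The XbaI site (TCTAGA) starts at position 50.
XbaI cuts after the first base of each site, so after position 50.
Combined cut positions: 50, 233.
Linear molecule, 2 cuts → 3 fragments:
  1–50 → 50 bp
  51–233 → 183 bp
  234–262 → 29 bp
Sorted largest to smallest: 183, 50, 29 bp.

183, 50, 29 bp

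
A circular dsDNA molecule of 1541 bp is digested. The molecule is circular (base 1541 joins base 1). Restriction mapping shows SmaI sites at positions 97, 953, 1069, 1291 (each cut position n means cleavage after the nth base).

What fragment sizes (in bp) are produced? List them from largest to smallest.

856, 347, 222, 116 bp

Circular molecule, 4 cuts → 4 fragments:
  953 − 97 = 856 bp
  1069 − 953 = 116 bp
  1291 − 1069 = 222 bp
  wrap: 1541 − 1291 + 97 = 347 bp
Sorted largest to smallest: 856, 347, 222, 116 bp.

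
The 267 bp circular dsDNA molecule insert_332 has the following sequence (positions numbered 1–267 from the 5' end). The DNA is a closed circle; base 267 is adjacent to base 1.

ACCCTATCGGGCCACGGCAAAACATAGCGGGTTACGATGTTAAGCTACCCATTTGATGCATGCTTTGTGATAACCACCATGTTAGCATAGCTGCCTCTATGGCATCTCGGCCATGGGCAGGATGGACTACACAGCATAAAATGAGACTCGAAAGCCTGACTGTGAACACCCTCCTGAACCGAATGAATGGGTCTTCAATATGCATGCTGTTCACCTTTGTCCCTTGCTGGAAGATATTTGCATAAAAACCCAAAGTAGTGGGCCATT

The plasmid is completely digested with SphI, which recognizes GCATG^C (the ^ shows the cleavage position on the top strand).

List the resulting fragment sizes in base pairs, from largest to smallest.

144, 123 bp

SphI sites (GCATGC) start at positions 58, 202.
SphI cuts after base 5 of each site (before the last base), so after positions 62, 206.
Circular molecule, 2 cuts → 2 fragments:
  63–206 → 144 bp
  207–267 then 1–62 → 61 + 62 = 123 bp
Sorted largest to smallest: 144, 123 bp.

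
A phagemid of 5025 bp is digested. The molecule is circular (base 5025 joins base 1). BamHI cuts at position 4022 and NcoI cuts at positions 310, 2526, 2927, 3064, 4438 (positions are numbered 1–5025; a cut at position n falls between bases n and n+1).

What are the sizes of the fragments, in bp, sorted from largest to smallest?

Combined cut positions (sorted): 310, 2526, 2927, 3064, 4022, 4438.
Circular molecule, 6 cuts → 6 fragments:
  2526 − 310 = 2216 bp
  2927 − 2526 = 401 bp
  3064 − 2927 = 137 bp
  4022 − 3064 = 958 bp
  4438 − 4022 = 416 bp
  wrap: 5025 − 4438 + 310 = 897 bp
Sorted largest to smallest: 2216, 958, 897, 416, 401, 137 bp.

2216, 958, 897, 416, 401, 137 bp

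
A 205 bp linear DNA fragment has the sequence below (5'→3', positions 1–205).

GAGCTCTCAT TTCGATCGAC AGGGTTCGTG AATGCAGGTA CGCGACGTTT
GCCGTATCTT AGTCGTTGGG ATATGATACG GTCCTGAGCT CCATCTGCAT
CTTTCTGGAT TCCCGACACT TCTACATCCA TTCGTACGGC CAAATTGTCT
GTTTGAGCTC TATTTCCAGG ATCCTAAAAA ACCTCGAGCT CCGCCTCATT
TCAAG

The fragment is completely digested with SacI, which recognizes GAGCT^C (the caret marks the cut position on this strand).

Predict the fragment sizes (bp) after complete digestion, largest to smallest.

85, 69, 31, 15, 5 bp

SacI sites (GAGCTC) start at positions 1, 86, 155, 186.
SacI cuts after base 5 of each site (before the last base), so after positions 5, 90, 159, 190.
Linear molecule, 4 cuts → 5 fragments:
  1–5 → 5 bp
  6–90 → 85 bp
  91–159 → 69 bp
  160–190 → 31 bp
  191–205 → 15 bp
Sorted largest to smallest: 85, 69, 31, 15, 5 bp.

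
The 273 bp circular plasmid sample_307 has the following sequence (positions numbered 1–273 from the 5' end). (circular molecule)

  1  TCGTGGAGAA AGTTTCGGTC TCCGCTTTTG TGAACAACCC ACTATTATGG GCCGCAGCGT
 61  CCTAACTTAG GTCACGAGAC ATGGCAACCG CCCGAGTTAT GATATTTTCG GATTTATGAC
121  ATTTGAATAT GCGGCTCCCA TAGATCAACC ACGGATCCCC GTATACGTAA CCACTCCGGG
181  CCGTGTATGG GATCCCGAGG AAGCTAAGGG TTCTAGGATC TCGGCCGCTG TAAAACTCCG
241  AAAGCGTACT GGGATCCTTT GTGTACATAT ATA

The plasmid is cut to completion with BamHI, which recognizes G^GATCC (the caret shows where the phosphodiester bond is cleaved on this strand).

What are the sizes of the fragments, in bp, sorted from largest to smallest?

BamHI sites (GGATCC) start at positions 153, 190, 252.
BamHI cuts after the first base of each site, so after positions 153, 190, 252.
Circular molecule, 3 cuts → 3 fragments:
  154–190 → 37 bp
  191–252 → 62 bp
  253–273 then 1–153 → 21 + 153 = 174 bp
Sorted largest to smallest: 174, 62, 37 bp.

174, 62, 37 bp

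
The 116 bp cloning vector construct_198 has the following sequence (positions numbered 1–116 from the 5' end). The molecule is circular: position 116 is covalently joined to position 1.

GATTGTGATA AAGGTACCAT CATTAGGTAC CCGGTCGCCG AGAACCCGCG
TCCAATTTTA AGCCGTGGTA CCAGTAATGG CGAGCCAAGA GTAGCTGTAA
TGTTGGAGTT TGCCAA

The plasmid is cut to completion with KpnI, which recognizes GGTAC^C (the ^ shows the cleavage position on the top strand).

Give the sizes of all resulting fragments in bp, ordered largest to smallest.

KpnI sites (GGTACC) start at positions 13, 26, 67.
KpnI cuts after base 5 of each site (before the last base), so after positions 17, 30, 71.
Circular molecule, 3 cuts → 3 fragments:
  18–30 → 13 bp
  31–71 → 41 bp
  72–116 then 1–17 → 45 + 17 = 62 bp
Sorted largest to smallest: 62, 41, 13 bp.

62, 41, 13 bp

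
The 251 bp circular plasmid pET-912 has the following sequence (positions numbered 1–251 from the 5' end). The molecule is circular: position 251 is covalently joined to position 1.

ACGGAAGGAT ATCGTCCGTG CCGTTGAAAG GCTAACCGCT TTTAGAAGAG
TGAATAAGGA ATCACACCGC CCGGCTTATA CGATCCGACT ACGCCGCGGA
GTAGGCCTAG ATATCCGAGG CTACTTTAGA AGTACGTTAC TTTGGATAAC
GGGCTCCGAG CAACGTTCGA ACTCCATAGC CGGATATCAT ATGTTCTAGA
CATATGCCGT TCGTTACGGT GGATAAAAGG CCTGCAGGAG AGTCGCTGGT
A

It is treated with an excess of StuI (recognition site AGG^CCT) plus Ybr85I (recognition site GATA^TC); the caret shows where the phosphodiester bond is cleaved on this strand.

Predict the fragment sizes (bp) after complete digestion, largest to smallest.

94, 73, 44, 32, 8 bp

StuI sites (AGGCCT) start at positions 103, 228.
StuI cuts after base 3 of each site, so after positions 105, 230.
Ybr85I sites (GATATC) start at positions 8, 110, 183.
Ybr85I cuts after base 4 of each site, so after positions 11, 113, 186.
Combined cut positions: 11, 105, 113, 186, 230.
Circular molecule, 5 cuts → 5 fragments:
  12–105 → 94 bp
  106–113 → 8 bp
  114–186 → 73 bp
  187–230 → 44 bp
  231–251 then 1–11 → 21 + 11 = 32 bp
Sorted largest to smallest: 94, 73, 44, 32, 8 bp.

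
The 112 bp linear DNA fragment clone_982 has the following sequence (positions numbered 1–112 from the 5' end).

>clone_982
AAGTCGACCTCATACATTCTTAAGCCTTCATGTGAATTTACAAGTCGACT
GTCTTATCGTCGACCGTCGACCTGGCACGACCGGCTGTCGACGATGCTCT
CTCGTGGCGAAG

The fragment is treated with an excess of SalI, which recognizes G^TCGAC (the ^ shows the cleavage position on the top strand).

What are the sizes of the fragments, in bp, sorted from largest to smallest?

41, 25, 21, 15, 7, 3 bp

SalI sites (GTCGAC) start at positions 3, 44, 59, 66, 87.
SalI cuts after the first base of each site, so after positions 3, 44, 59, 66, 87.
Linear molecule, 5 cuts → 6 fragments:
  1–3 → 3 bp
  4–44 → 41 bp
  45–59 → 15 bp
  60–66 → 7 bp
  67–87 → 21 bp
  88–112 → 25 bp
Sorted largest to smallest: 41, 25, 21, 15, 7, 3 bp.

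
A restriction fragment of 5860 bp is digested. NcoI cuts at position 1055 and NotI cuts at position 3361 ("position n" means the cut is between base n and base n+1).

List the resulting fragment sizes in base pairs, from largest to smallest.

2499, 2306, 1055 bp

Combined cut positions (sorted): 1055, 3361.
Linear molecule, 2 cuts → 3 fragments:
  1055 − 0 = 1055 bp
  3361 − 1055 = 2306 bp
  5860 − 3361 = 2499 bp
Sorted largest to smallest: 2499, 2306, 1055 bp.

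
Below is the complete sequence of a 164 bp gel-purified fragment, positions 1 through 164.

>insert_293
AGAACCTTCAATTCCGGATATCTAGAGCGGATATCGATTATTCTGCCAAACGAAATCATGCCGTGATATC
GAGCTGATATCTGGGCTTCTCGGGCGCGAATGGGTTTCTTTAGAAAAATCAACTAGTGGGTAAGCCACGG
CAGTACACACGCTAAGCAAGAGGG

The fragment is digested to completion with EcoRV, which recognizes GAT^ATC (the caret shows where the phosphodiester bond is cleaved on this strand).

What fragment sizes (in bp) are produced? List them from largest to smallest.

86, 35, 19, 13, 11 bp

EcoRV sites (GATATC) start at positions 17, 30, 65, 76.
EcoRV cuts after base 3 of each site, so after positions 19, 32, 67, 78.
Linear molecule, 4 cuts → 5 fragments:
  1–19 → 19 bp
  20–32 → 13 bp
  33–67 → 35 bp
  68–78 → 11 bp
  79–164 → 86 bp
Sorted largest to smallest: 86, 35, 19, 13, 11 bp.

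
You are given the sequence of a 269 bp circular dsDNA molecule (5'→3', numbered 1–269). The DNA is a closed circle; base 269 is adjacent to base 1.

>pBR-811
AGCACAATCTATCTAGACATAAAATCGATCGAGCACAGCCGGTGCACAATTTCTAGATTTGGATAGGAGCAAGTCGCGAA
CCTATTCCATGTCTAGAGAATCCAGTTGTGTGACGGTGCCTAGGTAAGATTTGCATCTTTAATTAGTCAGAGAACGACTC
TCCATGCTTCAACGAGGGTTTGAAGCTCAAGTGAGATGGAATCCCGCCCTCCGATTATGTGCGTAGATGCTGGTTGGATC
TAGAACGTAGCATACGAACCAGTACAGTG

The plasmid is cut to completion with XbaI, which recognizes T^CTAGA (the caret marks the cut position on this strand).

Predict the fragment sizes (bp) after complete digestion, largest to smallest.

XbaI sites (TCTAGA) start at positions 12, 52, 92, 239.
XbaI cuts after the first base of each site, so after positions 12, 52, 92, 239.
Circular molecule, 4 cuts → 4 fragments:
  13–52 → 40 bp
  53–92 → 40 bp
  93–239 → 147 bp
  240–269 then 1–12 → 30 + 12 = 42 bp
Sorted largest to smallest: 147, 42, 40, 40 bp.

147, 42, 40, 40 bp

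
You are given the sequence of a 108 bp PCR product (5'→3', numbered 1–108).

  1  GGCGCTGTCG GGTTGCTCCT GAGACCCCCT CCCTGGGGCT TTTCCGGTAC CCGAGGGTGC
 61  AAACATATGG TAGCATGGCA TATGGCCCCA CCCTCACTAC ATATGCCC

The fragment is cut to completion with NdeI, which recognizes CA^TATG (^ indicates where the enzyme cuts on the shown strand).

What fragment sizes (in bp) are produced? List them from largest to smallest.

65, 21, 15, 7 bp

NdeI sites (CATATG) start at positions 64, 79, 100.
NdeI cuts after base 2 of each site, so after positions 65, 80, 101.
Linear molecule, 3 cuts → 4 fragments:
  1–65 → 65 bp
  66–80 → 15 bp
  81–101 → 21 bp
  102–108 → 7 bp
Sorted largest to smallest: 65, 21, 15, 7 bp.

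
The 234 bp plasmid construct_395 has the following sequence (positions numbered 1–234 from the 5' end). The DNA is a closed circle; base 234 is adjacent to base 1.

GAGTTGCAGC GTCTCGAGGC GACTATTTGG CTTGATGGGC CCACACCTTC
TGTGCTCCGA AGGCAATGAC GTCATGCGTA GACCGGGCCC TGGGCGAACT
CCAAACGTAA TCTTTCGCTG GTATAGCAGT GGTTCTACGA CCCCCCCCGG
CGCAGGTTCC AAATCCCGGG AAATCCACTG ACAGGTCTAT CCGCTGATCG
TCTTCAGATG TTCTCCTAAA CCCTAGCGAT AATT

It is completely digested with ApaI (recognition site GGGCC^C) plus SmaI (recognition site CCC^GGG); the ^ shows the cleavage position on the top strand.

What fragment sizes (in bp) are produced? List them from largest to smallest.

108, 78, 48 bp

ApaI sites (GGGCCC) start at positions 37, 85.
ApaI cuts after base 5 of each site (before the last base), so after positions 41, 89.
The SmaI site (CCCGGG) starts at position 165.
SmaI cuts after base 3 of each site, so after position 167.
Combined cut positions: 41, 89, 167.
Circular molecule, 3 cuts → 3 fragments:
  42–89 → 48 bp
  90–167 → 78 bp
  168–234 then 1–41 → 67 + 41 = 108 bp
Sorted largest to smallest: 108, 78, 48 bp.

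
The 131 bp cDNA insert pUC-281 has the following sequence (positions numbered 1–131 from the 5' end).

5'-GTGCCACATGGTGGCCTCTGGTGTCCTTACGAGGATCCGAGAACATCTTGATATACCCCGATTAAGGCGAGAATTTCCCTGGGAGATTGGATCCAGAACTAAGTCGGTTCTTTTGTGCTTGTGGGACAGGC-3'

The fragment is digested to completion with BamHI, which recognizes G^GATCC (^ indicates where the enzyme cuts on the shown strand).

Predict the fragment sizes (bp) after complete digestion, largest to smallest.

56, 42, 33 bp

BamHI sites (GGATCC) start at positions 33, 89.
BamHI cuts after the first base of each site, so after positions 33, 89.
Linear molecule, 2 cuts → 3 fragments:
  1–33 → 33 bp
  34–89 → 56 bp
  90–131 → 42 bp
Sorted largest to smallest: 56, 42, 33 bp.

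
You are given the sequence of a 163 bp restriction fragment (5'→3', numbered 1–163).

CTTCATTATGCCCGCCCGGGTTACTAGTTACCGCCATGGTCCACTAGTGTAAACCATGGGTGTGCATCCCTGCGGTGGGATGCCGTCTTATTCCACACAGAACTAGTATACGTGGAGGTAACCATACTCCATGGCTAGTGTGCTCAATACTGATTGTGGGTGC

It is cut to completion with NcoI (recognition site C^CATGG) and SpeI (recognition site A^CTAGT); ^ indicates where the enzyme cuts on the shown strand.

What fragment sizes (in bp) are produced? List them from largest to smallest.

48, 34, 27, 23, 11, 11, 9 bp

NcoI sites (CCATGG) start at positions 34, 54, 129.
NcoI cuts after the first base of each site, so after positions 34, 54, 129.
SpeI sites (ACTAGT) start at positions 23, 43, 102.
SpeI cuts after the first base of each site, so after positions 23, 43, 102.
Combined cut positions: 23, 34, 43, 54, 102, 129.
Linear molecule, 6 cuts → 7 fragments:
  1–23 → 23 bp
  24–34 → 11 bp
  35–43 → 9 bp
  44–54 → 11 bp
  55–102 → 48 bp
  103–129 → 27 bp
  130–163 → 34 bp
Sorted largest to smallest: 48, 34, 27, 23, 11, 11, 9 bp.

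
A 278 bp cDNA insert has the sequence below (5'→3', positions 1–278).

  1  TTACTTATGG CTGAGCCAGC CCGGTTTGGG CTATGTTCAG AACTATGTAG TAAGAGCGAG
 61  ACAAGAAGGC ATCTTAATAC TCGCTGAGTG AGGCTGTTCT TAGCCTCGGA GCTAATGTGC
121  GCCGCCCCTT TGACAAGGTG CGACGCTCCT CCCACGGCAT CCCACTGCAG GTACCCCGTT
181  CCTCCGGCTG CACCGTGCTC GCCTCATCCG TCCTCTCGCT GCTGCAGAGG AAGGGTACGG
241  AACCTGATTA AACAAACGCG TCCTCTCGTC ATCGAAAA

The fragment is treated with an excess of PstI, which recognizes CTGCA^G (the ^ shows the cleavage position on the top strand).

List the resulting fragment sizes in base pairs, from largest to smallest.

169, 57, 52 bp

PstI sites (CTGCAG) start at positions 165, 222.
PstI cuts after base 5 of each site (before the last base), so after positions 169, 226.
Linear molecule, 2 cuts → 3 fragments:
  1–169 → 169 bp
  170–226 → 57 bp
  227–278 → 52 bp
Sorted largest to smallest: 169, 57, 52 bp.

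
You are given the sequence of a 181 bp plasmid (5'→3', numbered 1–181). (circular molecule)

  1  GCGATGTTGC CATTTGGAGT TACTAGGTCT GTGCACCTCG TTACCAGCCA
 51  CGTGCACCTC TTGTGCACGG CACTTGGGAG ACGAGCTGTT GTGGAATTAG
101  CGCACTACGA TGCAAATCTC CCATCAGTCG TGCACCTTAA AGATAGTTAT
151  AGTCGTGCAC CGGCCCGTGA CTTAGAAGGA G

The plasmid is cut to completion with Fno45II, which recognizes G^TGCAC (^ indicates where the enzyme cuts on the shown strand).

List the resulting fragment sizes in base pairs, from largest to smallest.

Fno45II sites (GTGCAC) start at positions 31, 52, 63, 130, 155.
Fno45II cuts after the first base of each site, so after positions 31, 52, 63, 130, 155.
Circular molecule, 5 cuts → 5 fragments:
  32–52 → 21 bp
  53–63 → 11 bp
  64–130 → 67 bp
  131–155 → 25 bp
  156–181 then 1–31 → 26 + 31 = 57 bp
Sorted largest to smallest: 67, 57, 25, 21, 11 bp.

67, 57, 25, 21, 11 bp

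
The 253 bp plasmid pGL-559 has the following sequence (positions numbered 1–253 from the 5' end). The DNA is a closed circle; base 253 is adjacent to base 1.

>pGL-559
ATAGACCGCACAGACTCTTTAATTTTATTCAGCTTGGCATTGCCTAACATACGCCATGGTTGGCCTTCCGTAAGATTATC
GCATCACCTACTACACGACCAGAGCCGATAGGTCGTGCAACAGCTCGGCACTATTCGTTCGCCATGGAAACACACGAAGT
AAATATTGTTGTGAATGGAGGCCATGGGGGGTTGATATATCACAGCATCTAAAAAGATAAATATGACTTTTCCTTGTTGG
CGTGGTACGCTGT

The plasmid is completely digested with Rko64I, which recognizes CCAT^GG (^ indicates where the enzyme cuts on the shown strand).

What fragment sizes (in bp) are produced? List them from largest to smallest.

125, 88, 40 bp

Rko64I sites (CCATGG) start at positions 54, 142, 182.
Rko64I cuts after base 4 of each site, so after positions 57, 145, 185.
Circular molecule, 3 cuts → 3 fragments:
  58–145 → 88 bp
  146–185 → 40 bp
  186–253 then 1–57 → 68 + 57 = 125 bp
Sorted largest to smallest: 125, 88, 40 bp.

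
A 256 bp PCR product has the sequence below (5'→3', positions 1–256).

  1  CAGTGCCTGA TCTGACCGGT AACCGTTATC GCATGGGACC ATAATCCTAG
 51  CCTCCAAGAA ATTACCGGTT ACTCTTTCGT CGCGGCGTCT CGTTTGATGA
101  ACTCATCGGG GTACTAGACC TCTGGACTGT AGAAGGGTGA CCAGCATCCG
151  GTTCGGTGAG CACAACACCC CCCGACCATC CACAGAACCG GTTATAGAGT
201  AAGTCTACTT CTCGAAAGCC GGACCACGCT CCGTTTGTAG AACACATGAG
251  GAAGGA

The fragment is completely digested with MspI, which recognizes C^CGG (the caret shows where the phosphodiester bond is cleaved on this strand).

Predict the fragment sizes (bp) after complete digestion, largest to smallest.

MspI sites (CCGG) start at positions 16, 65, 148, 188, 219.
MspI cuts after the first base of each site, so after positions 16, 65, 148, 188, 219.
Linear molecule, 5 cuts → 6 fragments:
  1–16 → 16 bp
  17–65 → 49 bp
  66–148 → 83 bp
  149–188 → 40 bp
  189–219 → 31 bp
  220–256 → 37 bp
Sorted largest to smallest: 83, 49, 40, 37, 31, 16 bp.

83, 49, 40, 37, 31, 16 bp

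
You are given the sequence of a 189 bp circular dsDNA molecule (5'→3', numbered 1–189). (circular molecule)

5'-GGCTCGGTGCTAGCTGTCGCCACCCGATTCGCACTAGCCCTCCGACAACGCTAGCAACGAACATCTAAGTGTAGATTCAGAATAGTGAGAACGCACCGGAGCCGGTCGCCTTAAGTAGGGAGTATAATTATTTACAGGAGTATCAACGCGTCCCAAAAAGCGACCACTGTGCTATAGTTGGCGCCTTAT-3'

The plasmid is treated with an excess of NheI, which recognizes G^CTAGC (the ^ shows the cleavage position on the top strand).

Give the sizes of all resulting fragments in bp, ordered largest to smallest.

NheI sites (GCTAGC) start at positions 9, 50.
NheI cuts after the first base of each site, so after positions 9, 50.
Circular molecule, 2 cuts → 2 fragments:
  10–50 → 41 bp
  51–189 then 1–9 → 139 + 9 = 148 bp
Sorted largest to smallest: 148, 41 bp.

148, 41 bp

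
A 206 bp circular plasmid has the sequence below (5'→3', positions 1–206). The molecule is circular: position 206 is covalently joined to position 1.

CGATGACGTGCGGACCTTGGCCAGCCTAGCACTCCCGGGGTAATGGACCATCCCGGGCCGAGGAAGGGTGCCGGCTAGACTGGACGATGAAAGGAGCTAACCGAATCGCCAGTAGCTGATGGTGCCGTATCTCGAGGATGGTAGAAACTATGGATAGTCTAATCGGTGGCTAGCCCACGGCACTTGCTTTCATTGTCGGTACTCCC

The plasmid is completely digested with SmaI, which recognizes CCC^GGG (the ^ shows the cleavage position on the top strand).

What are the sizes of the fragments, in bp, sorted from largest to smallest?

SmaI sites (CCCGGG) start at positions 34, 52.
SmaI cuts after base 3 of each site, so after positions 36, 54.
Circular molecule, 2 cuts → 2 fragments:
  37–54 → 18 bp
  55–206 then 1–36 → 152 + 36 = 188 bp
Sorted largest to smallest: 188, 18 bp.

188, 18 bp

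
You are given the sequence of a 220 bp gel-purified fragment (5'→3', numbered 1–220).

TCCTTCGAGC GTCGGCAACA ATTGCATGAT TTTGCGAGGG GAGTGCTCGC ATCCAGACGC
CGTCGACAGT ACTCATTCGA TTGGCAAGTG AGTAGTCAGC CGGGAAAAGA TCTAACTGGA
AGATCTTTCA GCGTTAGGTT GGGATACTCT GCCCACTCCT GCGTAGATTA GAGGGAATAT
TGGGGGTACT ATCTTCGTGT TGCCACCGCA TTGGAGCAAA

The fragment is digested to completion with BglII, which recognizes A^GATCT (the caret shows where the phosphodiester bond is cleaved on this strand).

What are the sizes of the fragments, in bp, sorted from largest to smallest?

BglII sites (AGATCT) start at positions 108, 121.
BglII cuts after the first base of each site, so after positions 108, 121.
Linear molecule, 2 cuts → 3 fragments:
  1–108 → 108 bp
  109–121 → 13 bp
  122–220 → 99 bp
Sorted largest to smallest: 108, 99, 13 bp.

108, 99, 13 bp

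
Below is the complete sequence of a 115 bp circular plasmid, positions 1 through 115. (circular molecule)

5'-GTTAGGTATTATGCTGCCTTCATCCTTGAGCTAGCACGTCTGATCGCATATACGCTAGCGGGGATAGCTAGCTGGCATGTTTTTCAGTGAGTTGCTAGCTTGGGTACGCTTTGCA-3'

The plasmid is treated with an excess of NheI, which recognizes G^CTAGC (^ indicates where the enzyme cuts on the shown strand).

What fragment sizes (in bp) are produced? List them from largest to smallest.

NheI sites (GCTAGC) start at positions 30, 54, 67, 94.
NheI cuts after the first base of each site, so after positions 30, 54, 67, 94.
Circular molecule, 4 cuts → 4 fragments:
  31–54 → 24 bp
  55–67 → 13 bp
  68–94 → 27 bp
  95–115 then 1–30 → 21 + 30 = 51 bp
Sorted largest to smallest: 51, 27, 24, 13 bp.

51, 27, 24, 13 bp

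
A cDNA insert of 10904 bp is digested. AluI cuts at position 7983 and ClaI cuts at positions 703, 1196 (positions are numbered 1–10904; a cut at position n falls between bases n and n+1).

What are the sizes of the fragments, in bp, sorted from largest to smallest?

6787, 2921, 703, 493 bp

Combined cut positions (sorted): 703, 1196, 7983.
Linear molecule, 3 cuts → 4 fragments:
  703 − 0 = 703 bp
  1196 − 703 = 493 bp
  7983 − 1196 = 6787 bp
  10904 − 7983 = 2921 bp
Sorted largest to smallest: 6787, 2921, 703, 493 bp.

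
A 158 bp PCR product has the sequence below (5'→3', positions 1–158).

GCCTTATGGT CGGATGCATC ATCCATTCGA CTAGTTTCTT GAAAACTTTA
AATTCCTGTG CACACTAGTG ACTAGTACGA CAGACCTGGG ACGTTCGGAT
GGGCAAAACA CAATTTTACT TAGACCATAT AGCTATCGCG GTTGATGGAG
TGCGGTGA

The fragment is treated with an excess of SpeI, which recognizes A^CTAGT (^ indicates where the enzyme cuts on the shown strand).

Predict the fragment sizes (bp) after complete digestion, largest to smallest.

87, 34, 30, 7 bp

SpeI sites (ACTAGT) start at positions 30, 64, 71.
SpeI cuts after the first base of each site, so after positions 30, 64, 71.
Linear molecule, 3 cuts → 4 fragments:
  1–30 → 30 bp
  31–64 → 34 bp
  65–71 → 7 bp
  72–158 → 87 bp
Sorted largest to smallest: 87, 34, 30, 7 bp.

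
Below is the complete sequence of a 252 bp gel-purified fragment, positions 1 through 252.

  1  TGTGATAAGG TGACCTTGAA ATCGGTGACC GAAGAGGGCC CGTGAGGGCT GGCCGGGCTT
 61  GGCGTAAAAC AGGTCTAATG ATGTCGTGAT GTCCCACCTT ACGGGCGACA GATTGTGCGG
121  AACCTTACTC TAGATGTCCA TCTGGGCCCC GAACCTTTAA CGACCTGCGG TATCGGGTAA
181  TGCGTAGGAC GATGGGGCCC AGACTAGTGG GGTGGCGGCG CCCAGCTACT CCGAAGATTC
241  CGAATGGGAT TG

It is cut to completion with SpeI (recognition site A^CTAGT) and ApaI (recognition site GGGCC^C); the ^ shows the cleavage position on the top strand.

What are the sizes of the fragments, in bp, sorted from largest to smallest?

The SpeI site (ACTAGT) starts at position 203.
SpeI cuts after the first base of each site, so after position 203.
ApaI sites (GGGCCC) start at positions 36, 144, 195.
ApaI cuts after base 5 of each site (before the last base), so after positions 40, 148, 199.
Combined cut positions: 40, 148, 199, 203.
Linear molecule, 4 cuts → 5 fragments:
  1–40 → 40 bp
  41–148 → 108 bp
  149–199 → 51 bp
  200–203 → 4 bp
  204–252 → 49 bp
Sorted largest to smallest: 108, 51, 49, 40, 4 bp.

108, 51, 49, 40, 4 bp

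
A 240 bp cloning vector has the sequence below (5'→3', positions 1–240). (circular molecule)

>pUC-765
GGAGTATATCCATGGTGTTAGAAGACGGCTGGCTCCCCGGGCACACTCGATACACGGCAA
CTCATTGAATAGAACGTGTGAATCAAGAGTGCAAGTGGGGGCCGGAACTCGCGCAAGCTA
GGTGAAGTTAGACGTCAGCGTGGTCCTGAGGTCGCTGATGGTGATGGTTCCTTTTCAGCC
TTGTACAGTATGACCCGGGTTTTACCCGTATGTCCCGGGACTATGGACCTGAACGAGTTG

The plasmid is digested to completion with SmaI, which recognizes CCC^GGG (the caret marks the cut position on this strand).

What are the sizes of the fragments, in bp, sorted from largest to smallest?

158, 62, 20 bp

SmaI sites (CCCGGG) start at positions 36, 194, 214.
SmaI cuts after base 3 of each site, so after positions 38, 196, 216.
Circular molecule, 3 cuts → 3 fragments:
  39–196 → 158 bp
  197–216 → 20 bp
  217–240 then 1–38 → 24 + 38 = 62 bp
Sorted largest to smallest: 158, 62, 20 bp.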